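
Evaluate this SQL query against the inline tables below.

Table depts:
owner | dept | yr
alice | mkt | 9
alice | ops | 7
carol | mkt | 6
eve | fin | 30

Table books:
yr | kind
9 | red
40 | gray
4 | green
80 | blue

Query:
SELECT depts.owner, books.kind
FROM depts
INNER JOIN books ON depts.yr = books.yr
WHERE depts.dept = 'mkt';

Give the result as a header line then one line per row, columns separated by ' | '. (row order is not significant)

After JOIN books (1 rows):
depts.owner | depts.dept | depts.yr | books.yr | books.kind
alice | mkt | 9 | 9 | red
After WHERE (1 rows):
depts.owner | depts.dept | depts.yr | books.yr | books.kind
alice | mkt | 9 | 9 | red
After SELECT (1 rows):
depts.owner | books.kind
alice | red

== RESULT ==
depts.owner | books.kind
alice | red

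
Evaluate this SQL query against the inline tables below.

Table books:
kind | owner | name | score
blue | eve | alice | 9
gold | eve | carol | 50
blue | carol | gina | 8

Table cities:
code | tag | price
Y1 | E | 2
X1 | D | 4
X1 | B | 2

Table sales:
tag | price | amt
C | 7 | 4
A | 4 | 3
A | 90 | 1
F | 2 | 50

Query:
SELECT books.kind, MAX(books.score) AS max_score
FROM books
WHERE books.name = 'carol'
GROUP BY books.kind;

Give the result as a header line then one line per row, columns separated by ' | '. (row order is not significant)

After WHERE (1 rows):
books.kind | books.owner | books.name | books.score
gold | eve | carol | 50
After GROUP BY (1 rows):
books.kind | max_score
gold | 50

== RESULT ==
books.kind | max_score
gold | 50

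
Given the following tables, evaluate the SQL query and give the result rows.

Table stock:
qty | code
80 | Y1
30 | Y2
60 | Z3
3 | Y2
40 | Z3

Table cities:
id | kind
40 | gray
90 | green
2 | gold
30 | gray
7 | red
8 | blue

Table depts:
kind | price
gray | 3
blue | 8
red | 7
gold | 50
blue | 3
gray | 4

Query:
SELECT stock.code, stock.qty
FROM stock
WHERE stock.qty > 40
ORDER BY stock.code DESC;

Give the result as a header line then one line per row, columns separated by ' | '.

After WHERE (2 rows):
stock.qty | stock.code
80 | Y1
60 | Z3
After SELECT (2 rows):
stock.code | stock.qty
Y1 | 80
Z3 | 60
After ORDER BY (2 rows):
stock.code | stock.qty
Z3 | 60
Y1 | 80

== RESULT ==
stock.code | stock.qty
Z3 | 60
Y1 | 80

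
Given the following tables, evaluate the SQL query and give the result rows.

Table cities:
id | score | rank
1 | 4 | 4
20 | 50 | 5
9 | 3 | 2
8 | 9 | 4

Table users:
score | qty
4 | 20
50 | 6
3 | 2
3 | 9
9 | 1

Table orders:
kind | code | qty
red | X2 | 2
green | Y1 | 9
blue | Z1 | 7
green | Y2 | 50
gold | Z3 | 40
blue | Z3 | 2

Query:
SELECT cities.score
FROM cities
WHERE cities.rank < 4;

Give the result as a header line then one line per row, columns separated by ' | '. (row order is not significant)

== RESULT ==
cities.score
3

Derivation:
After WHERE (1 rows):
cities.id | cities.score | cities.rank
9 | 3 | 2
After SELECT (1 rows):
cities.score
3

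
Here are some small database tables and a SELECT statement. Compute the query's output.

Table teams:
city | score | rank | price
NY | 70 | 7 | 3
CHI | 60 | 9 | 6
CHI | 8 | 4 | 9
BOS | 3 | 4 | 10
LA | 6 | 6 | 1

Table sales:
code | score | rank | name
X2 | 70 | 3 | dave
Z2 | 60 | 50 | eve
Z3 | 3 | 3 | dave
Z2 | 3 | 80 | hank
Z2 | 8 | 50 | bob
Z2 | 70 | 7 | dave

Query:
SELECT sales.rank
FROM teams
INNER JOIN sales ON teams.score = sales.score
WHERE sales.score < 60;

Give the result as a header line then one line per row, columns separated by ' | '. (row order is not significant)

After JOIN sales (6 rows):
teams.city | teams.score | teams.rank | teams.price | sales.code | sales.score | sales.rank | sales.name
NY | 70 | 7 | 3 | X2 | 70 | 3 | dave
NY | 70 | 7 | 3 | Z2 | 70 | 7 | dave
CHI | 60 | 9 | 6 | Z2 | 60 | 50 | eve
CHI | 8 | 4 | 9 | Z2 | 8 | 50 | bob
BOS | 3 | 4 | 10 | Z3 | 3 | 3 | dave
BOS | 3 | 4 | 10 | Z2 | 3 | 80 | hank
After WHERE (3 rows):
teams.city | teams.score | teams.rank | teams.price | sales.code | sales.score | sales.rank | sales.name
CHI | 8 | 4 | 9 | Z2 | 8 | 50 | bob
BOS | 3 | 4 | 10 | Z3 | 3 | 3 | dave
BOS | 3 | 4 | 10 | Z2 | 3 | 80 | hank
After SELECT (3 rows):
sales.rank
50
3
80

== RESULT ==
sales.rank
50
3
80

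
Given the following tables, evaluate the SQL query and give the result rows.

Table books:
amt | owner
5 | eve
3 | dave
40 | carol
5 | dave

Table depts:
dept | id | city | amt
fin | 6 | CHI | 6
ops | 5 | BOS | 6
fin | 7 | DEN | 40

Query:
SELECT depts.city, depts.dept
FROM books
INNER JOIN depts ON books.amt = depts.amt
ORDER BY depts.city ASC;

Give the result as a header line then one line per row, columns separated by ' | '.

== RESULT ==
depts.city | depts.dept
DEN | fin

Derivation:
After JOIN depts (1 rows):
books.amt | books.owner | depts.dept | depts.id | depts.city | depts.amt
40 | carol | fin | 7 | DEN | 40
After SELECT (1 rows):
depts.city | depts.dept
DEN | fin
After ORDER BY (1 rows):
depts.city | depts.dept
DEN | fin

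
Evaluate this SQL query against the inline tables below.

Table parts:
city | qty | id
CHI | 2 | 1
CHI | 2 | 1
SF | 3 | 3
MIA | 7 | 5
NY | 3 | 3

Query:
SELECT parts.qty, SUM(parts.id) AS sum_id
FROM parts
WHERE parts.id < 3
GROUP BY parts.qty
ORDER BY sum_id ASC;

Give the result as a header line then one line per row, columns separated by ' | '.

After WHERE (2 rows):
parts.city | parts.qty | parts.id
CHI | 2 | 1
CHI | 2 | 1
After GROUP BY (1 rows):
parts.qty | sum_id
2 | 2
After ORDER BY (1 rows):
parts.qty | sum_id
2 | 2

== RESULT ==
parts.qty | sum_id
2 | 2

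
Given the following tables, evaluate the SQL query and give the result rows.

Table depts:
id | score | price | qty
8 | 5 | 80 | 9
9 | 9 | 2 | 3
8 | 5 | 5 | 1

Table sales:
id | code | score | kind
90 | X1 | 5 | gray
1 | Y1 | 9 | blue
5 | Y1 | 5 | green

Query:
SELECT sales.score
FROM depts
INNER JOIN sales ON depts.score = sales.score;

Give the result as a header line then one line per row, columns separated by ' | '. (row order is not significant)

After JOIN sales (5 rows):
depts.id | depts.score | depts.price | depts.qty | sales.id | sales.code | sales.score | sales.kind
8 | 5 | 80 | 9 | 90 | X1 | 5 | gray
8 | 5 | 80 | 9 | 5 | Y1 | 5 | green
9 | 9 | 2 | 3 | 1 | Y1 | 9 | blue
8 | 5 | 5 | 1 | 90 | X1 | 5 | gray
8 | 5 | 5 | 1 | 5 | Y1 | 5 | green
After SELECT (5 rows):
sales.score
5
5
9
5
5

== RESULT ==
sales.score
5
5
9
5
5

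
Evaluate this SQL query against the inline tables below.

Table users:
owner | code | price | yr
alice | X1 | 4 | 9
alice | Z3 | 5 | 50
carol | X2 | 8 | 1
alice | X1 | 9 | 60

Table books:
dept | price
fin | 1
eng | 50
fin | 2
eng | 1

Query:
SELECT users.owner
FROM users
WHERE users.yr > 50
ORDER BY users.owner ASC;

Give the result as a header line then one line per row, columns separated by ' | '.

== RESULT ==
users.owner
alice

Derivation:
After WHERE (1 rows):
users.owner | users.code | users.price | users.yr
alice | X1 | 9 | 60
After SELECT (1 rows):
users.owner
alice
After ORDER BY (1 rows):
users.owner
alice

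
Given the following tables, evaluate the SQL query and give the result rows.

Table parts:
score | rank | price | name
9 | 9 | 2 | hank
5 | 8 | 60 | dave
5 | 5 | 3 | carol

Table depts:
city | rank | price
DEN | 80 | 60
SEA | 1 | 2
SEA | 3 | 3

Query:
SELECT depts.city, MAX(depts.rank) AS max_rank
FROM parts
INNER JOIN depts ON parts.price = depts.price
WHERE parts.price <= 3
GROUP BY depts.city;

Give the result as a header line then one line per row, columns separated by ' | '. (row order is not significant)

After JOIN depts (3 rows):
parts.score | parts.rank | parts.price | parts.name | depts.city | depts.rank | depts.price
9 | 9 | 2 | hank | SEA | 1 | 2
5 | 8 | 60 | dave | DEN | 80 | 60
5 | 5 | 3 | carol | SEA | 3 | 3
After WHERE (2 rows):
parts.score | parts.rank | parts.price | parts.name | depts.city | depts.rank | depts.price
9 | 9 | 2 | hank | SEA | 1 | 2
5 | 5 | 3 | carol | SEA | 3 | 3
After GROUP BY (1 rows):
depts.city | max_rank
SEA | 3

== RESULT ==
depts.city | max_rank
SEA | 3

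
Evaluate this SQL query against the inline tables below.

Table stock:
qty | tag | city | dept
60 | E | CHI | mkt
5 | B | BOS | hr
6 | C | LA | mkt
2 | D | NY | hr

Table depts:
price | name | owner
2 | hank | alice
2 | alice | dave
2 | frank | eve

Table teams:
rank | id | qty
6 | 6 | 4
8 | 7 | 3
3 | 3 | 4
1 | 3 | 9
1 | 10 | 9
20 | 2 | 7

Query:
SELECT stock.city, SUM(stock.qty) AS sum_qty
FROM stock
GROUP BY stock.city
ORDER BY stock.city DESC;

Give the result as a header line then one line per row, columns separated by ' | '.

After GROUP BY (4 rows):
stock.city | sum_qty
CHI | 60
BOS | 5
LA | 6
NY | 2
After ORDER BY (4 rows):
stock.city | sum_qty
NY | 2
LA | 6
CHI | 60
BOS | 5

== RESULT ==
stock.city | sum_qty
NY | 2
LA | 6
CHI | 60
BOS | 5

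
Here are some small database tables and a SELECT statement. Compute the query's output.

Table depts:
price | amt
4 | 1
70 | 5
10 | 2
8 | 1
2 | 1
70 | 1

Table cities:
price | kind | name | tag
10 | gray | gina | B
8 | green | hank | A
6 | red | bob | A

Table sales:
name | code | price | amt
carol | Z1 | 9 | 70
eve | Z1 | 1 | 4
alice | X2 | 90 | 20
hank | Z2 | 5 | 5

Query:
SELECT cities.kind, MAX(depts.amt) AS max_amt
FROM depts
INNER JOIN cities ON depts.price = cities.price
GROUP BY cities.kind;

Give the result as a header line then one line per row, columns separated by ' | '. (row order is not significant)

After JOIN cities (2 rows):
depts.price | depts.amt | cities.price | cities.kind | cities.name | cities.tag
10 | 2 | 10 | gray | gina | B
8 | 1 | 8 | green | hank | A
After GROUP BY (2 rows):
cities.kind | max_amt
gray | 2
green | 1

== RESULT ==
cities.kind | max_amt
gray | 2
green | 1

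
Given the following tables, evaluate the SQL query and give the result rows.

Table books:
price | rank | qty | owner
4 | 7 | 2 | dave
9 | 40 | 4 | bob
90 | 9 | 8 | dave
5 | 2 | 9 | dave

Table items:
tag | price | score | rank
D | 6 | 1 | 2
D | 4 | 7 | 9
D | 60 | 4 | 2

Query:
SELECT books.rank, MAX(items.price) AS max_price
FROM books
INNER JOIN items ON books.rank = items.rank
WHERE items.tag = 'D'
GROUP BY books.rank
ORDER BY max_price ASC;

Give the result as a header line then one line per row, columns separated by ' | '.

After JOIN items (3 rows):
books.price | books.rank | books.qty | books.owner | items.tag | items.price | items.score | items.rank
90 | 9 | 8 | dave | D | 4 | 7 | 9
5 | 2 | 9 | dave | D | 6 | 1 | 2
5 | 2 | 9 | dave | D | 60 | 4 | 2
After WHERE (3 rows):
books.price | books.rank | books.qty | books.owner | items.tag | items.price | items.score | items.rank
90 | 9 | 8 | dave | D | 4 | 7 | 9
5 | 2 | 9 | dave | D | 6 | 1 | 2
5 | 2 | 9 | dave | D | 60 | 4 | 2
After GROUP BY (2 rows):
books.rank | max_price
9 | 4
2 | 60
After ORDER BY (2 rows):
books.rank | max_price
9 | 4
2 | 60

== RESULT ==
books.rank | max_price
9 | 4
2 | 60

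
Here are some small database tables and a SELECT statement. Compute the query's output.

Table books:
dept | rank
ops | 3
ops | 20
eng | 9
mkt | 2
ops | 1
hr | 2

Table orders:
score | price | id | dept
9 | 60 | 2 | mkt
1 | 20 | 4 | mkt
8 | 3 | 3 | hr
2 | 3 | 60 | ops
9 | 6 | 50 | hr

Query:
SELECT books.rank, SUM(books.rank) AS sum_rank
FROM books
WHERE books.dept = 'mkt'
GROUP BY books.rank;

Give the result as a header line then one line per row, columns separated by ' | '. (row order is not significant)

After WHERE (1 rows):
books.dept | books.rank
mkt | 2
After GROUP BY (1 rows):
books.rank | sum_rank
2 | 2

== RESULT ==
books.rank | sum_rank
2 | 2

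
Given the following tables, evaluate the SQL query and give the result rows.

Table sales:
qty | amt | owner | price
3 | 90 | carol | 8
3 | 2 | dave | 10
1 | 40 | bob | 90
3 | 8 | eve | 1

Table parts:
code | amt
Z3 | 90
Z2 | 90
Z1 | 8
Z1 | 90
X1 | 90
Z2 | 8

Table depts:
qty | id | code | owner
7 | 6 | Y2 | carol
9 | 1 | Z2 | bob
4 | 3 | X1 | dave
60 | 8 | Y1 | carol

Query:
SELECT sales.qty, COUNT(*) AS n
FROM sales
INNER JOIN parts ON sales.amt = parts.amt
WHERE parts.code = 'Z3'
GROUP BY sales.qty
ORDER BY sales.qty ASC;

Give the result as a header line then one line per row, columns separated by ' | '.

== RESULT ==
sales.qty | n
3 | 1

Derivation:
After JOIN parts (6 rows):
sales.qty | sales.amt | sales.owner | sales.price | parts.code | parts.amt
3 | 90 | carol | 8 | Z3 | 90
3 | 90 | carol | 8 | Z2 | 90
3 | 90 | carol | 8 | Z1 | 90
3 | 90 | carol | 8 | X1 | 90
3 | 8 | eve | 1 | Z1 | 8
3 | 8 | eve | 1 | Z2 | 8
After WHERE (1 rows):
sales.qty | sales.amt | sales.owner | sales.price | parts.code | parts.amt
3 | 90 | carol | 8 | Z3 | 90
After GROUP BY (1 rows):
sales.qty | n
3 | 1
After ORDER BY (1 rows):
sales.qty | n
3 | 1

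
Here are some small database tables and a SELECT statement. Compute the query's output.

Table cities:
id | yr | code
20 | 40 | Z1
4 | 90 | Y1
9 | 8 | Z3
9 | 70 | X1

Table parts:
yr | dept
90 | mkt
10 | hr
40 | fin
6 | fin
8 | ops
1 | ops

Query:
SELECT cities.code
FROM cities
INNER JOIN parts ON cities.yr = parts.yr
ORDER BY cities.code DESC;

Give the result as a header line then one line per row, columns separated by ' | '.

== RESULT ==
cities.code
Z3
Z1
Y1

Derivation:
After JOIN parts (3 rows):
cities.id | cities.yr | cities.code | parts.yr | parts.dept
20 | 40 | Z1 | 40 | fin
4 | 90 | Y1 | 90 | mkt
9 | 8 | Z3 | 8 | ops
After SELECT (3 rows):
cities.code
Z1
Y1
Z3
After ORDER BY (3 rows):
cities.code
Z3
Z1
Y1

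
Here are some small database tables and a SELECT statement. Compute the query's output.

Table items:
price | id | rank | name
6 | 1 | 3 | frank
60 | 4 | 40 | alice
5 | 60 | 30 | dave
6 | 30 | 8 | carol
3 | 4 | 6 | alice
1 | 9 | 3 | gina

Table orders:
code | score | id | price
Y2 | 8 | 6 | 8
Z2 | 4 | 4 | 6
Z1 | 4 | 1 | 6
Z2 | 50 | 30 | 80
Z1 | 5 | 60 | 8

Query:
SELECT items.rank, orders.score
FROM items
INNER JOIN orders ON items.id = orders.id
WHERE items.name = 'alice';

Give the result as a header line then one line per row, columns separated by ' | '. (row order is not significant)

After JOIN orders (5 rows):
items.price | items.id | items.rank | items.name | orders.code | orders.score | orders.id | orders.price
6 | 1 | 3 | frank | Z1 | 4 | 1 | 6
60 | 4 | 40 | alice | Z2 | 4 | 4 | 6
5 | 60 | 30 | dave | Z1 | 5 | 60 | 8
6 | 30 | 8 | carol | Z2 | 50 | 30 | 80
3 | 4 | 6 | alice | Z2 | 4 | 4 | 6
After WHERE (2 rows):
items.price | items.id | items.rank | items.name | orders.code | orders.score | orders.id | orders.price
60 | 4 | 40 | alice | Z2 | 4 | 4 | 6
3 | 4 | 6 | alice | Z2 | 4 | 4 | 6
After SELECT (2 rows):
items.rank | orders.score
40 | 4
6 | 4

== RESULT ==
items.rank | orders.score
40 | 4
6 | 4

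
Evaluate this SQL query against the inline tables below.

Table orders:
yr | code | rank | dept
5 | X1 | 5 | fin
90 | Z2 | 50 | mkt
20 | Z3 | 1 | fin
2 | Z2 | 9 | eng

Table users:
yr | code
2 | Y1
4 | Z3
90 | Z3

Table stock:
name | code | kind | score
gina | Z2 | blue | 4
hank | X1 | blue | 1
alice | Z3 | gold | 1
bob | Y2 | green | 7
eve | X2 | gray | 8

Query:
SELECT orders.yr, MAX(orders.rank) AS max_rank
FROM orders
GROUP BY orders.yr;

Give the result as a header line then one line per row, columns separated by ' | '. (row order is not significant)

== RESULT ==
orders.yr | max_rank
5 | 5
90 | 50
20 | 1
2 | 9

Derivation:
After GROUP BY (4 rows):
orders.yr | max_rank
5 | 5
90 | 50
20 | 1
2 | 9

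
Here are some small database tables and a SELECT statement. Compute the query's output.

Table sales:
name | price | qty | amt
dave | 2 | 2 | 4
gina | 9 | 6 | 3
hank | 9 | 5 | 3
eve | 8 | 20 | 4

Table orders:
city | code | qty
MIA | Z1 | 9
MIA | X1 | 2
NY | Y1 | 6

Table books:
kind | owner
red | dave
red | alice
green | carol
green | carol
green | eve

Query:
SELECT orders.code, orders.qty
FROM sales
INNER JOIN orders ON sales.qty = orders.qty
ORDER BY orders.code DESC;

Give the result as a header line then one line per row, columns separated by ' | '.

After JOIN orders (2 rows):
sales.name | sales.price | sales.qty | sales.amt | orders.city | orders.code | orders.qty
dave | 2 | 2 | 4 | MIA | X1 | 2
gina | 9 | 6 | 3 | NY | Y1 | 6
After SELECT (2 rows):
orders.code | orders.qty
X1 | 2
Y1 | 6
After ORDER BY (2 rows):
orders.code | orders.qty
Y1 | 6
X1 | 2

== RESULT ==
orders.code | orders.qty
Y1 | 6
X1 | 2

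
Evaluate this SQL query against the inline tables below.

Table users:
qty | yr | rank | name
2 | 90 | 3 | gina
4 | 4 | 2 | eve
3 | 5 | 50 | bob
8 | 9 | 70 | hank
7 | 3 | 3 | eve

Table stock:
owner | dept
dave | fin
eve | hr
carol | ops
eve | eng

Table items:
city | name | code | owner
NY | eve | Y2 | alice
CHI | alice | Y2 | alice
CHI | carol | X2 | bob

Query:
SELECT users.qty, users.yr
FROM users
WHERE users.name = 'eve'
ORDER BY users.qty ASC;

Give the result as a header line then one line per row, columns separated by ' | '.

After WHERE (2 rows):
users.qty | users.yr | users.rank | users.name
4 | 4 | 2 | eve
7 | 3 | 3 | eve
After SELECT (2 rows):
users.qty | users.yr
4 | 4
7 | 3
After ORDER BY (2 rows):
users.qty | users.yr
4 | 4
7 | 3

== RESULT ==
users.qty | users.yr
4 | 4
7 | 3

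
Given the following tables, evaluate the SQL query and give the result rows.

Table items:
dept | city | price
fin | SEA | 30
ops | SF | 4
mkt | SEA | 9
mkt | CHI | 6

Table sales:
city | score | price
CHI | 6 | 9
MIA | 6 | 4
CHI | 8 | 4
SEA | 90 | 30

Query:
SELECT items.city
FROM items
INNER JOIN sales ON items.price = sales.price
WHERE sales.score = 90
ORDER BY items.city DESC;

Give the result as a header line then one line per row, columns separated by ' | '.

== RESULT ==
items.city
SEA

Derivation:
After JOIN sales (4 rows):
items.dept | items.city | items.price | sales.city | sales.score | sales.price
fin | SEA | 30 | SEA | 90 | 30
ops | SF | 4 | MIA | 6 | 4
ops | SF | 4 | CHI | 8 | 4
mkt | SEA | 9 | CHI | 6 | 9
After WHERE (1 rows):
items.dept | items.city | items.price | sales.city | sales.score | sales.price
fin | SEA | 30 | SEA | 90 | 30
After SELECT (1 rows):
items.city
SEA
After ORDER BY (1 rows):
items.city
SEA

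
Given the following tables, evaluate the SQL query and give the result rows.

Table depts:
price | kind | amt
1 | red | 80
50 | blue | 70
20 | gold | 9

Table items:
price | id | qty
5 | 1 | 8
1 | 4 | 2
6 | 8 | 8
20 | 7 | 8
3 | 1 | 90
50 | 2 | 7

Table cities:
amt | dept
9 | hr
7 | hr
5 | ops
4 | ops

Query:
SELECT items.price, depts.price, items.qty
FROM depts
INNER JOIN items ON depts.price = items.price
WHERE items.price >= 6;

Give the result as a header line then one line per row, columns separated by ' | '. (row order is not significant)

== RESULT ==
items.price | depts.price | items.qty
50 | 50 | 7
20 | 20 | 8

Derivation:
After JOIN items (3 rows):
depts.price | depts.kind | depts.amt | items.price | items.id | items.qty
1 | red | 80 | 1 | 4 | 2
50 | blue | 70 | 50 | 2 | 7
20 | gold | 9 | 20 | 7 | 8
After WHERE (2 rows):
depts.price | depts.kind | depts.amt | items.price | items.id | items.qty
50 | blue | 70 | 50 | 2 | 7
20 | gold | 9 | 20 | 7 | 8
After SELECT (2 rows):
items.price | depts.price | items.qty
50 | 50 | 7
20 | 20 | 8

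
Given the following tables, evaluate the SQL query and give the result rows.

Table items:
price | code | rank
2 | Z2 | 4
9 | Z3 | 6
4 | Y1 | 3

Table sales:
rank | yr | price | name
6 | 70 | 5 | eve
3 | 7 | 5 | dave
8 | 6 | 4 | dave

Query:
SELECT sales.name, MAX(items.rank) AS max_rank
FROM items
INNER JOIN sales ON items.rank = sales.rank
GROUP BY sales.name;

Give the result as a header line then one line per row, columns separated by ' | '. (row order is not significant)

== RESULT ==
sales.name | max_rank
eve | 6
dave | 3

Derivation:
After JOIN sales (2 rows):
items.price | items.code | items.rank | sales.rank | sales.yr | sales.price | sales.name
9 | Z3 | 6 | 6 | 70 | 5 | eve
4 | Y1 | 3 | 3 | 7 | 5 | dave
After GROUP BY (2 rows):
sales.name | max_rank
eve | 6
dave | 3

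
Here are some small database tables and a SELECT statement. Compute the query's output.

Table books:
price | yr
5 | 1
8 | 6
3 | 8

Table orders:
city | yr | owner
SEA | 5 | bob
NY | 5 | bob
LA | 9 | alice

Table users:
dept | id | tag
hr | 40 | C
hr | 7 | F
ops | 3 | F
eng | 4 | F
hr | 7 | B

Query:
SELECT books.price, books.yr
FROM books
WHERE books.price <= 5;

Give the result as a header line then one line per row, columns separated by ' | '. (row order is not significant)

After WHERE (2 rows):
books.price | books.yr
5 | 1
3 | 8
After SELECT (2 rows):
books.price | books.yr
5 | 1
3 | 8

== RESULT ==
books.price | books.yr
5 | 1
3 | 8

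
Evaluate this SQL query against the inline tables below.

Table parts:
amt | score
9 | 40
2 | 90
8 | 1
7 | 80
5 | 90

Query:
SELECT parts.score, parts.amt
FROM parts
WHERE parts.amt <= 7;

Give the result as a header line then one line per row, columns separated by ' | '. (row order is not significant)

== RESULT ==
parts.score | parts.amt
90 | 2
80 | 7
90 | 5

Derivation:
After WHERE (3 rows):
parts.amt | parts.score
2 | 90
7 | 80
5 | 90
After SELECT (3 rows):
parts.score | parts.amt
90 | 2
80 | 7
90 | 5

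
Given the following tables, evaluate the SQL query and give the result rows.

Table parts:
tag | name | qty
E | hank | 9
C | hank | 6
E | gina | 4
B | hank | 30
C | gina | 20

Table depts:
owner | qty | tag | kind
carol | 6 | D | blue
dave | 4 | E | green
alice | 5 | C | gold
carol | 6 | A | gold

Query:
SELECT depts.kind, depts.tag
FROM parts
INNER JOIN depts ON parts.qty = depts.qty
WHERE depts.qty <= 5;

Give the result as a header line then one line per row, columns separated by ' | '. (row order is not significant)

After JOIN depts (3 rows):
parts.tag | parts.name | parts.qty | depts.owner | depts.qty | depts.tag | depts.kind
C | hank | 6 | carol | 6 | D | blue
C | hank | 6 | carol | 6 | A | gold
E | gina | 4 | dave | 4 | E | green
After WHERE (1 rows):
parts.tag | parts.name | parts.qty | depts.owner | depts.qty | depts.tag | depts.kind
E | gina | 4 | dave | 4 | E | green
After SELECT (1 rows):
depts.kind | depts.tag
green | E

== RESULT ==
depts.kind | depts.tag
green | E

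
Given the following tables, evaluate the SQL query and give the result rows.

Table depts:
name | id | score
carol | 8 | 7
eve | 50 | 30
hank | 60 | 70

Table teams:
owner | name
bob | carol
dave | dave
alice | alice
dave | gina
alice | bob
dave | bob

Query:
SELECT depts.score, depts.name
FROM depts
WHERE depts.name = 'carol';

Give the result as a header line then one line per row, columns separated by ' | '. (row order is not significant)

== RESULT ==
depts.score | depts.name
7 | carol

Derivation:
After WHERE (1 rows):
depts.name | depts.id | depts.score
carol | 8 | 7
After SELECT (1 rows):
depts.score | depts.name
7 | carol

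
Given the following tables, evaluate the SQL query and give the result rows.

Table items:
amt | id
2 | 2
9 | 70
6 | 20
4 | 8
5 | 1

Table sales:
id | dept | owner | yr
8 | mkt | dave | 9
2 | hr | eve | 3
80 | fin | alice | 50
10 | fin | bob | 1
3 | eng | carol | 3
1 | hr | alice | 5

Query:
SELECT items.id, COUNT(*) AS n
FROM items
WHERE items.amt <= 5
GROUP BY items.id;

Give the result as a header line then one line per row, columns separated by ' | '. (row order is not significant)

== RESULT ==
items.id | n
2 | 1
8 | 1
1 | 1

Derivation:
After WHERE (3 rows):
items.amt | items.id
2 | 2
4 | 8
5 | 1
After GROUP BY (3 rows):
items.id | n
2 | 1
8 | 1
1 | 1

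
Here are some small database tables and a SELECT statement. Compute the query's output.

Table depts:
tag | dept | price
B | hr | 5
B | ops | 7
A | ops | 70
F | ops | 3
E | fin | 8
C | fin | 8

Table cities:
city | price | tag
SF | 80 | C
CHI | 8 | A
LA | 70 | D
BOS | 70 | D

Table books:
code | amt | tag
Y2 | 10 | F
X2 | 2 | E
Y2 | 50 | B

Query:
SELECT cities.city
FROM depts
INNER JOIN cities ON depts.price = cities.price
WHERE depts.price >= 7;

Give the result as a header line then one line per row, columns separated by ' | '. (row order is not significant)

After JOIN cities (4 rows):
depts.tag | depts.dept | depts.price | cities.city | cities.price | cities.tag
A | ops | 70 | LA | 70 | D
A | ops | 70 | BOS | 70 | D
E | fin | 8 | CHI | 8 | A
C | fin | 8 | CHI | 8 | A
After WHERE (4 rows):
depts.tag | depts.dept | depts.price | cities.city | cities.price | cities.tag
A | ops | 70 | LA | 70 | D
A | ops | 70 | BOS | 70 | D
E | fin | 8 | CHI | 8 | A
C | fin | 8 | CHI | 8 | A
After SELECT (4 rows):
cities.city
LA
BOS
CHI
CHI

== RESULT ==
cities.city
LA
BOS
CHI
CHI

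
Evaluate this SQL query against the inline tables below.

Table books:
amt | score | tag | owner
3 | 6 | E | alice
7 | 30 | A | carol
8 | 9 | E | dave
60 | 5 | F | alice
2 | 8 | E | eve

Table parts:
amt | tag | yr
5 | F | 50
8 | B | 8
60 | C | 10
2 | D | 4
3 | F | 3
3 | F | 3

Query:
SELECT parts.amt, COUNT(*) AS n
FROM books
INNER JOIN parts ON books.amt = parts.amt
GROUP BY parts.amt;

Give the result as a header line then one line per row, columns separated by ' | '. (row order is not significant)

After JOIN parts (5 rows):
books.amt | books.score | books.tag | books.owner | parts.amt | parts.tag | parts.yr
3 | 6 | E | alice | 3 | F | 3
3 | 6 | E | alice | 3 | F | 3
8 | 9 | E | dave | 8 | B | 8
60 | 5 | F | alice | 60 | C | 10
2 | 8 | E | eve | 2 | D | 4
After GROUP BY (4 rows):
parts.amt | n
3 | 2
8 | 1
60 | 1
2 | 1

== RESULT ==
parts.amt | n
3 | 2
8 | 1
60 | 1
2 | 1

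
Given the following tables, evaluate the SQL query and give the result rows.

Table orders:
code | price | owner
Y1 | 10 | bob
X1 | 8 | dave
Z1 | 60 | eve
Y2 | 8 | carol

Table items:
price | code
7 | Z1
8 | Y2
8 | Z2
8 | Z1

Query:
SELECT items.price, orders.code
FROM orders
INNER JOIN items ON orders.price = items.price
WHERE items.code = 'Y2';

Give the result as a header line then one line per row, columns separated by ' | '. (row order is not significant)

After JOIN items (6 rows):
orders.code | orders.price | orders.owner | items.price | items.code
X1 | 8 | dave | 8 | Y2
X1 | 8 | dave | 8 | Z2
X1 | 8 | dave | 8 | Z1
Y2 | 8 | carol | 8 | Y2
Y2 | 8 | carol | 8 | Z2
Y2 | 8 | carol | 8 | Z1
After WHERE (2 rows):
orders.code | orders.price | orders.owner | items.price | items.code
X1 | 8 | dave | 8 | Y2
Y2 | 8 | carol | 8 | Y2
After SELECT (2 rows):
items.price | orders.code
8 | X1
8 | Y2

== RESULT ==
items.price | orders.code
8 | X1
8 | Y2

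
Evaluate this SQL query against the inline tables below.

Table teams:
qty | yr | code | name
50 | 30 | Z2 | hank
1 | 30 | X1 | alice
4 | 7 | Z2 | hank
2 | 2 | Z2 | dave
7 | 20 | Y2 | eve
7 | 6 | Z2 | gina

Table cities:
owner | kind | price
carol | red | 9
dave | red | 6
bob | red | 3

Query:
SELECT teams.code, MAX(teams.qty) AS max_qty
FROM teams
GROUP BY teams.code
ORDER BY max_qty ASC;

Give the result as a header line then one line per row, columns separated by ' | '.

After GROUP BY (3 rows):
teams.code | max_qty
Z2 | 50
X1 | 1
Y2 | 7
After ORDER BY (3 rows):
teams.code | max_qty
X1 | 1
Y2 | 7
Z2 | 50

== RESULT ==
teams.code | max_qty
X1 | 1
Y2 | 7
Z2 | 50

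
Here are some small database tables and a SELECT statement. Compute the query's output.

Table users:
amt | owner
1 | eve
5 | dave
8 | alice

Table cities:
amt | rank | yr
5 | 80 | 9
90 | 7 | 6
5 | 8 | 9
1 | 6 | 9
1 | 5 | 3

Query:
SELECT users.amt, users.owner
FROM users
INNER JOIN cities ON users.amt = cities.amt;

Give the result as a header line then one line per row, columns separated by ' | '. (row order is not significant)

== RESULT ==
users.amt | users.owner
1 | eve
1 | eve
5 | dave
5 | dave

Derivation:
After JOIN cities (4 rows):
users.amt | users.owner | cities.amt | cities.rank | cities.yr
1 | eve | 1 | 6 | 9
1 | eve | 1 | 5 | 3
5 | dave | 5 | 80 | 9
5 | dave | 5 | 8 | 9
After SELECT (4 rows):
users.amt | users.owner
1 | eve
1 | eve
5 | dave
5 | dave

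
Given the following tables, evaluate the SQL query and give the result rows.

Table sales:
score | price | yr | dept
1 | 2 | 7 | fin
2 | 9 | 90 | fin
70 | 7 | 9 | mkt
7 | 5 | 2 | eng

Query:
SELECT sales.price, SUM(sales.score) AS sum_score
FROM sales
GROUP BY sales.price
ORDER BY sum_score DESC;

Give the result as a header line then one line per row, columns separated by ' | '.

== RESULT ==
sales.price | sum_score
7 | 70
5 | 7
9 | 2
2 | 1

Derivation:
After GROUP BY (4 rows):
sales.price | sum_score
2 | 1
9 | 2
7 | 70
5 | 7
After ORDER BY (4 rows):
sales.price | sum_score
7 | 70
5 | 7
9 | 2
2 | 1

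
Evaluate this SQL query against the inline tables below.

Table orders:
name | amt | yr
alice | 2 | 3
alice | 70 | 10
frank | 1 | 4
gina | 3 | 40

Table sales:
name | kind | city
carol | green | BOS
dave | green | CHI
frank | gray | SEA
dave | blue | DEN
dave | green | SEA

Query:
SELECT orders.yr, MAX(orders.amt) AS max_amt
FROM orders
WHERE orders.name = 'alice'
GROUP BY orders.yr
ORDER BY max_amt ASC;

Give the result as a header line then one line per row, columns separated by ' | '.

== RESULT ==
orders.yr | max_amt
3 | 2
10 | 70

Derivation:
After WHERE (2 rows):
orders.name | orders.amt | orders.yr
alice | 2 | 3
alice | 70 | 10
After GROUP BY (2 rows):
orders.yr | max_amt
3 | 2
10 | 70
After ORDER BY (2 rows):
orders.yr | max_amt
3 | 2
10 | 70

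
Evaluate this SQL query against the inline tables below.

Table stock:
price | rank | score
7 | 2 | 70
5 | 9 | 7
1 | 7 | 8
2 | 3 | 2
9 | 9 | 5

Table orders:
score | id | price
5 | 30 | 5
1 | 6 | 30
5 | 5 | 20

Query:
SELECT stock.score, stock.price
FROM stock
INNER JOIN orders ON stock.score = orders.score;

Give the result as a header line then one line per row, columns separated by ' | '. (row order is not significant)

After JOIN orders (2 rows):
stock.price | stock.rank | stock.score | orders.score | orders.id | orders.price
9 | 9 | 5 | 5 | 30 | 5
9 | 9 | 5 | 5 | 5 | 20
After SELECT (2 rows):
stock.score | stock.price
5 | 9
5 | 9

== RESULT ==
stock.score | stock.price
5 | 9
5 | 9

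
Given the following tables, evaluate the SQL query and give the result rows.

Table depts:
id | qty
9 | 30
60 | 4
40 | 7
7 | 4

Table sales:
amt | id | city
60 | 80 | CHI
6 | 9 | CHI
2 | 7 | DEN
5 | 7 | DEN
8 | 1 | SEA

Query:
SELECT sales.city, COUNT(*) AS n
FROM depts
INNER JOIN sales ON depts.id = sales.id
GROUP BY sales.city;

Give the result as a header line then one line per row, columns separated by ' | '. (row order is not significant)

After JOIN sales (3 rows):
depts.id | depts.qty | sales.amt | sales.id | sales.city
9 | 30 | 6 | 9 | CHI
7 | 4 | 2 | 7 | DEN
7 | 4 | 5 | 7 | DEN
After GROUP BY (2 rows):
sales.city | n
CHI | 1
DEN | 2

== RESULT ==
sales.city | n
CHI | 1
DEN | 2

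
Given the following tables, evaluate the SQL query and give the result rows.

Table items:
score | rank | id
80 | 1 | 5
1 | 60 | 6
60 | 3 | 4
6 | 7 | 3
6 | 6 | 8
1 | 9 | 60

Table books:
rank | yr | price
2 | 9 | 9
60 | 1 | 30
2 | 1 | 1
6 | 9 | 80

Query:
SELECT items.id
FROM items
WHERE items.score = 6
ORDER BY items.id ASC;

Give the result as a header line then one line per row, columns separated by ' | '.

After WHERE (2 rows):
items.score | items.rank | items.id
6 | 7 | 3
6 | 6 | 8
After SELECT (2 rows):
items.id
3
8
After ORDER BY (2 rows):
items.id
3
8

== RESULT ==
items.id
3
8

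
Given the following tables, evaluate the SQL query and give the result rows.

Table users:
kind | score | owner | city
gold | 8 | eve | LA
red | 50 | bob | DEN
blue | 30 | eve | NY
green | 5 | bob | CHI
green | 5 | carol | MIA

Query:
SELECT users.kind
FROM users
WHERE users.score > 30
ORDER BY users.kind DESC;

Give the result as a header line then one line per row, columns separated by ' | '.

== RESULT ==
users.kind
red

Derivation:
After WHERE (1 rows):
users.kind | users.score | users.owner | users.city
red | 50 | bob | DEN
After SELECT (1 rows):
users.kind
red
After ORDER BY (1 rows):
users.kind
red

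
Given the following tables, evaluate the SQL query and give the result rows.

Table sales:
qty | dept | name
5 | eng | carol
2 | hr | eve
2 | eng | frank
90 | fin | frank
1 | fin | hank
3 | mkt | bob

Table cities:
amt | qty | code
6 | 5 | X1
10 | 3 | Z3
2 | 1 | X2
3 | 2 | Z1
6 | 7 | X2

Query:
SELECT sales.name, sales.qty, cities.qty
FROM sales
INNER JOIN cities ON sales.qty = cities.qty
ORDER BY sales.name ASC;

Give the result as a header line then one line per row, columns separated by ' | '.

After JOIN cities (5 rows):
sales.qty | sales.dept | sales.name | cities.amt | cities.qty | cities.code
5 | eng | carol | 6 | 5 | X1
2 | hr | eve | 3 | 2 | Z1
2 | eng | frank | 3 | 2 | Z1
1 | fin | hank | 2 | 1 | X2
3 | mkt | bob | 10 | 3 | Z3
After SELECT (5 rows):
sales.name | sales.qty | cities.qty
carol | 5 | 5
eve | 2 | 2
frank | 2 | 2
hank | 1 | 1
bob | 3 | 3
After ORDER BY (5 rows):
sales.name | sales.qty | cities.qty
bob | 3 | 3
carol | 5 | 5
eve | 2 | 2
frank | 2 | 2
hank | 1 | 1

== RESULT ==
sales.name | sales.qty | cities.qty
bob | 3 | 3
carol | 5 | 5
eve | 2 | 2
frank | 2 | 2
hank | 1 | 1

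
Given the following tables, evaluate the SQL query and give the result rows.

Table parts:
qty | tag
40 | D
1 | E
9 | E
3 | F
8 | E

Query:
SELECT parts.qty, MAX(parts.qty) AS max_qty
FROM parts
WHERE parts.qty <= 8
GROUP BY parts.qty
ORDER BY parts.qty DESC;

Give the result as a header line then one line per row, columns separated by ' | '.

== RESULT ==
parts.qty | max_qty
8 | 8
3 | 3
1 | 1

Derivation:
After WHERE (3 rows):
parts.qty | parts.tag
1 | E
3 | F
8 | E
After GROUP BY (3 rows):
parts.qty | max_qty
1 | 1
3 | 3
8 | 8
After ORDER BY (3 rows):
parts.qty | max_qty
8 | 8
3 | 3
1 | 1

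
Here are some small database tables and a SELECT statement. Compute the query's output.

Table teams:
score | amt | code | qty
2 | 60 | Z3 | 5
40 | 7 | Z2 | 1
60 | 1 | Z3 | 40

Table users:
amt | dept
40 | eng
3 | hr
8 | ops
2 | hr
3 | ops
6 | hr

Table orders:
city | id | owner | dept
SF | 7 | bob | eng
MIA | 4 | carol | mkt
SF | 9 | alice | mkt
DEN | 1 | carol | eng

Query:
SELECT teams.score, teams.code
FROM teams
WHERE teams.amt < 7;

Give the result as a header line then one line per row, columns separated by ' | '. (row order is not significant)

== RESULT ==
teams.score | teams.code
60 | Z3

Derivation:
After WHERE (1 rows):
teams.score | teams.amt | teams.code | teams.qty
60 | 1 | Z3 | 40
After SELECT (1 rows):
teams.score | teams.code
60 | Z3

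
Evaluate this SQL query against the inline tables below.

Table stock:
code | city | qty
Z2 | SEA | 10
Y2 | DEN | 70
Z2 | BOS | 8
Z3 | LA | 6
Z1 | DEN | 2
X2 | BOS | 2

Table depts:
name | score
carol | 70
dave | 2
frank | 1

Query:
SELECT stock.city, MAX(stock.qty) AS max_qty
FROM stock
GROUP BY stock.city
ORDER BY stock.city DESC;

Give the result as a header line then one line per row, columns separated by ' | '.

After GROUP BY (4 rows):
stock.city | max_qty
SEA | 10
DEN | 70
BOS | 8
LA | 6
After ORDER BY (4 rows):
stock.city | max_qty
SEA | 10
LA | 6
DEN | 70
BOS | 8

== RESULT ==
stock.city | max_qty
SEA | 10
LA | 6
DEN | 70
BOS | 8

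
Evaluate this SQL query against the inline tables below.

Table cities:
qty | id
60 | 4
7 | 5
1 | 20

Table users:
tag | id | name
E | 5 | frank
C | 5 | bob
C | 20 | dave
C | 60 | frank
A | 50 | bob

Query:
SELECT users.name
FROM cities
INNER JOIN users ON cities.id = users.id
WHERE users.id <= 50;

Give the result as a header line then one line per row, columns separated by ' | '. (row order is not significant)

After JOIN users (3 rows):
cities.qty | cities.id | users.tag | users.id | users.name
7 | 5 | E | 5 | frank
7 | 5 | C | 5 | bob
1 | 20 | C | 20 | dave
After WHERE (3 rows):
cities.qty | cities.id | users.tag | users.id | users.name
7 | 5 | E | 5 | frank
7 | 5 | C | 5 | bob
1 | 20 | C | 20 | dave
After SELECT (3 rows):
users.name
frank
bob
dave

== RESULT ==
users.name
frank
bob
dave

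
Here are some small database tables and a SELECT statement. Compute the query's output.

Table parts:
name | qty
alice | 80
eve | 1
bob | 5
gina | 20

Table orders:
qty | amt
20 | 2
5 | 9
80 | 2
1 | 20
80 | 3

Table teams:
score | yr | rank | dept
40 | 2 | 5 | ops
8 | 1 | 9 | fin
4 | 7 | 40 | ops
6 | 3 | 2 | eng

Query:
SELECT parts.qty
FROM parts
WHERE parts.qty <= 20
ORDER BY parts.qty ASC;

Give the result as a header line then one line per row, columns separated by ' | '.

== RESULT ==
parts.qty
1
5
20

Derivation:
After WHERE (3 rows):
parts.name | parts.qty
eve | 1
bob | 5
gina | 20
After SELECT (3 rows):
parts.qty
1
5
20
After ORDER BY (3 rows):
parts.qty
1
5
20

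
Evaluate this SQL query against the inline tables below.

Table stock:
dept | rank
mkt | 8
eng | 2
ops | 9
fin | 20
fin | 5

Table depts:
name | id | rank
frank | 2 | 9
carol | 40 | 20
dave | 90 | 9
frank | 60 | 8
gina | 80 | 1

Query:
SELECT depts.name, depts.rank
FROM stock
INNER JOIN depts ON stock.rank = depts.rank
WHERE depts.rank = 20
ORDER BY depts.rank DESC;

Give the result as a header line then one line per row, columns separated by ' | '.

== RESULT ==
depts.name | depts.rank
carol | 20

Derivation:
After JOIN depts (4 rows):
stock.dept | stock.rank | depts.name | depts.id | depts.rank
mkt | 8 | frank | 60 | 8
ops | 9 | frank | 2 | 9
ops | 9 | dave | 90 | 9
fin | 20 | carol | 40 | 20
After WHERE (1 rows):
stock.dept | stock.rank | depts.name | depts.id | depts.rank
fin | 20 | carol | 40 | 20
After SELECT (1 rows):
depts.name | depts.rank
carol | 20
After ORDER BY (1 rows):
depts.name | depts.rank
carol | 20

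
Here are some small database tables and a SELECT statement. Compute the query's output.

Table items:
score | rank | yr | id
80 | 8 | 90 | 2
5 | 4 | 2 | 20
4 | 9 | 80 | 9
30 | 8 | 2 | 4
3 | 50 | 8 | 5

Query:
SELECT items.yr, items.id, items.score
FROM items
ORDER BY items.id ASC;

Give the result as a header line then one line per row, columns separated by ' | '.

== RESULT ==
items.yr | items.id | items.score
90 | 2 | 80
2 | 4 | 30
8 | 5 | 3
80 | 9 | 4
2 | 20 | 5

Derivation:
After SELECT (5 rows):
items.yr | items.id | items.score
90 | 2 | 80
2 | 20 | 5
80 | 9 | 4
2 | 4 | 30
8 | 5 | 3
After ORDER BY (5 rows):
items.yr | items.id | items.score
90 | 2 | 80
2 | 4 | 30
8 | 5 | 3
80 | 9 | 4
2 | 20 | 5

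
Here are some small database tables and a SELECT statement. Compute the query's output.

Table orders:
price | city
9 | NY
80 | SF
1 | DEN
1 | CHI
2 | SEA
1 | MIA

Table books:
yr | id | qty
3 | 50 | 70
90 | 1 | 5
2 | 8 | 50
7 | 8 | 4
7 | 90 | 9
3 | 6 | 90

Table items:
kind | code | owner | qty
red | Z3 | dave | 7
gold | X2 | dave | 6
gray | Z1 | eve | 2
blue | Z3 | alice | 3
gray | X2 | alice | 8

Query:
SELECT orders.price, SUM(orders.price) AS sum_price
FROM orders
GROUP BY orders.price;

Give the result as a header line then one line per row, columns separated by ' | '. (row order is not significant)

== RESULT ==
orders.price | sum_price
9 | 9
80 | 80
1 | 3
2 | 2

Derivation:
After GROUP BY (4 rows):
orders.price | sum_price
9 | 9
80 | 80
1 | 3
2 | 2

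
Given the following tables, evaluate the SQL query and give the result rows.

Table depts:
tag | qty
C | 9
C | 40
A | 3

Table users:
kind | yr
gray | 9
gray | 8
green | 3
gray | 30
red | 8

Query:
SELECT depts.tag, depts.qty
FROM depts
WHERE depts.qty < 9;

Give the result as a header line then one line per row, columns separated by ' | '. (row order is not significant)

After WHERE (1 rows):
depts.tag | depts.qty
A | 3
After SELECT (1 rows):
depts.tag | depts.qty
A | 3

== RESULT ==
depts.tag | depts.qty
A | 3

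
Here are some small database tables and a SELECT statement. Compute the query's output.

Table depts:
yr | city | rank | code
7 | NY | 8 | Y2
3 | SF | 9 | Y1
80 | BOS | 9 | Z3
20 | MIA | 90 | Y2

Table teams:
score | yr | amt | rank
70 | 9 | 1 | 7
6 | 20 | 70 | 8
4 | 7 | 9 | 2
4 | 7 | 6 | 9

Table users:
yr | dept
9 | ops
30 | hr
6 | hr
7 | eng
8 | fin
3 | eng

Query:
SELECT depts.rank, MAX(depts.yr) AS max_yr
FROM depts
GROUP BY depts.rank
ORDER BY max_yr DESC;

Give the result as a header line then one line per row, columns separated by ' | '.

After GROUP BY (3 rows):
depts.rank | max_yr
8 | 7
9 | 80
90 | 20
After ORDER BY (3 rows):
depts.rank | max_yr
9 | 80
90 | 20
8 | 7

== RESULT ==
depts.rank | max_yr
9 | 80
90 | 20
8 | 7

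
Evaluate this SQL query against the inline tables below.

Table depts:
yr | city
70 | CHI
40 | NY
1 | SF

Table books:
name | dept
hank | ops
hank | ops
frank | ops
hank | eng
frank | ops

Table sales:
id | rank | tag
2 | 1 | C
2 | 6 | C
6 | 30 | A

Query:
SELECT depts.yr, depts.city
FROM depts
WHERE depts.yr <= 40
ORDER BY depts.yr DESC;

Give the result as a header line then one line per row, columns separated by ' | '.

== RESULT ==
depts.yr | depts.city
40 | NY
1 | SF

Derivation:
After WHERE (2 rows):
depts.yr | depts.city
40 | NY
1 | SF
After SELECT (2 rows):
depts.yr | depts.city
40 | NY
1 | SF
After ORDER BY (2 rows):
depts.yr | depts.city
40 | NY
1 | SF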